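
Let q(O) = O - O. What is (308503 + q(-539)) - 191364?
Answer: 117139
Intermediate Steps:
q(O) = 0
(308503 + q(-539)) - 191364 = (308503 + 0) - 191364 = 308503 - 191364 = 117139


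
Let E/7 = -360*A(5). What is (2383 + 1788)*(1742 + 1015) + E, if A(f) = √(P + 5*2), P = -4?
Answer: 11499447 - 2520*√6 ≈ 1.1493e+7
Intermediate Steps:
A(f) = √6 (A(f) = √(-4 + 5*2) = √(-4 + 10) = √6)
E = -2520*√6 (E = 7*(-360*√6) = -2520*√6 ≈ -6172.7)
(2383 + 1788)*(1742 + 1015) + E = (2383 + 1788)*(1742 + 1015) - 2520*√6 = 4171*2757 - 2520*√6 = 11499447 - 2520*√6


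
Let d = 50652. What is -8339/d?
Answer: -8339/50652 ≈ -0.16463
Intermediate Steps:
-8339/d = -8339/50652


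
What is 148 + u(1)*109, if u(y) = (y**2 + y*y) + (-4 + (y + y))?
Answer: 148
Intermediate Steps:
u(y) = -4 + 2*y + 2*y**2 (u(y) = (y**2 + y**2) + (-4 + 2*y) = 2*y**2 + (-4 + 2*y) = -4 + 2*y + 2*y**2)
148 + u(1)*109 = 148 + (-4 + 2*1 + 2*1**2)*109 = 148 + (-4 + 2 + 2*1)*109 = 148 + (-4 + 2 + 2)*109 = 148 + 0*109 = 148 + 0 = 148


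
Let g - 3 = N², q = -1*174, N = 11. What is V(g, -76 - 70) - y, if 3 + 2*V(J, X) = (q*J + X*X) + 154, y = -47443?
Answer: 94777/2 ≈ 47389.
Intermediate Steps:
q = -174
g = 124 (g = 3 + 11² = 3 + 121 = 124)
V(J, X) = 151/2 + X²/2 - 87*J (V(J, X) = -3/2 + ((-174*J + X*X) + 154)/2 = -3/2 + ((-174*J + X²) + 154)/2 = -3/2 + ((X² - 174*J) + 154)/2 = -3/2 + (154 + X² - 174*J)/2 = -3/2 + (77 + X²/2 - 87*J) = 151/2 + X²/2 - 87*J)
V(g, -76 - 70) - y = (151/2 + (-76 - 70)²/2 - 87*124) - 1*(-47443) = (151/2 + (½)*(-146)² - 10788) + 47443 = (151/2 + (½)*21316 - 10788) + 47443 = (151/2 + 10658 - 10788) + 47443 = -109/2 + 47443 = 94777/2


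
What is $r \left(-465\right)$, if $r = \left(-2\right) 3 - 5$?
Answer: $5115$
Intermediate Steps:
$r = -11$ ($r = -6 - 5 = -11$)
$r \left(-465\right) = \left(-11\right) \left(-465\right) = 5115$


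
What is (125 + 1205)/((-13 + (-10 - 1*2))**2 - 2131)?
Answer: -665/753 ≈ -0.88313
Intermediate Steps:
(125 + 1205)/((-13 + (-10 - 1*2))**2 - 2131) = 1330/((-13 + (-10 - 2))**2 - 2131) = 1330/((-13 - 12)**2 - 2131) = 1330/((-25)**2 - 2131) = 1330/(625 - 2131) = 1330/(-1506) = 1330*(-1/1506) = -665/753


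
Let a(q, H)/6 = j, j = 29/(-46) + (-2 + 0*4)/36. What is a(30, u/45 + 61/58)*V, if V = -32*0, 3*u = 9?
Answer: 0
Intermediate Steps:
u = 3 (u = (⅓)*9 = 3)
j = -142/207 (j = 29*(-1/46) + (-2 + 0)*(1/36) = -29/46 - 2*1/36 = -29/46 - 1/18 = -142/207 ≈ -0.68599)
V = 0
a(q, H) = -284/69 (a(q, H) = 6*(-142/207) = -284/69)
a(30, u/45 + 61/58)*V = -284/69*0 = 0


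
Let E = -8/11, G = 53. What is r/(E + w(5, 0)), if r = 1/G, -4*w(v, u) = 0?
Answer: -11/424 ≈ -0.025943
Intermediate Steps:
w(v, u) = 0 (w(v, u) = -1/4*0 = 0)
E = -8/11 (E = -8*1/11 = -8/11 ≈ -0.72727)
r = 1/53 ≈ 0.018868
r/(E + w(5, 0)) = 1/(53*(-8/11 + 0)) = 1/(53*(-8/11)) = (1/53)*(-11/8) = -11/424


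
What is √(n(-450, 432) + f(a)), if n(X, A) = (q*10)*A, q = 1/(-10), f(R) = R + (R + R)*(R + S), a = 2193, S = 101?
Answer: √10063245 ≈ 3172.3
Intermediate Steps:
f(R) = R + 2*R*(101 + R) (f(R) = R + (R + R)*(R + 101) = R + (2*R)*(101 + R) = R + 2*R*(101 + R))
q = -⅒ ≈ -0.10000
n(X, A) = -A (n(X, A) = (-⅒*10)*A = -A)
√(n(-450, 432) + f(a)) = √(-1*432 + 2193*(203 + 2*2193)) = √(-432 + 2193*(203 + 4386)) = √(-432 + 2193*4589) = √(-432 + 10063677) = √10063245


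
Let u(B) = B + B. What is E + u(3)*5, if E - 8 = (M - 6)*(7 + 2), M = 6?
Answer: 38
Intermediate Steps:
u(B) = 2*B
E = 8 (E = 8 + (6 - 6)*(7 + 2) = 8 + 0*9 = 8 + 0 = 8)
E + u(3)*5 = 8 + (2*3)*5 = 8 + 6*5 = 8 + 30 = 38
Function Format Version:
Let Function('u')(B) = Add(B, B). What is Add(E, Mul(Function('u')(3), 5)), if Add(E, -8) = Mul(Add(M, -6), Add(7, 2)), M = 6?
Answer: 38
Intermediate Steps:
Function('u')(B) = Mul(2, B)
E = 8 (E = Add(8, Mul(Add(6, -6), Add(7, 2))) = Add(8, Mul(0, 9)) = Add(8, 0) = 8)
Add(E, Mul(Function('u')(3), 5)) = Add(8, Mul(Mul(2, 3), 5)) = Add(8, Mul(6, 5)) = Add(8, 30) = 38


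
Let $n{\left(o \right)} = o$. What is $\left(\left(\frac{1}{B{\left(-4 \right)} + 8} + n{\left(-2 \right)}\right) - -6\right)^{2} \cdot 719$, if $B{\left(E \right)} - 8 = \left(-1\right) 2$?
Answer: $\frac{2336031}{196} \approx 11919.0$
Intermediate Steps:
$B{\left(E \right)} = 6$ ($B{\left(E \right)} = 8 - 2 = 6$)
$\left(\left(\frac{1}{B{\left(-4 \right)} + 8} + n{\left(-2 \right)}\right) - -6\right)^{2} \cdot 719 = \left(\left(\frac{1}{6 + 8} - 2\right) - -6\right)^{2} \cdot 719 = \left(\left(\frac{1}{14} - 2\right) + 6\right)^{2} \cdot 719 = \left(- \frac{27}{14} + 6\right)^{2} \cdot 719 = \left(\frac{57}{14}\right)^{2} \cdot 719 = \frac{3249}{196} \cdot 719 = \frac{2336031}{196}$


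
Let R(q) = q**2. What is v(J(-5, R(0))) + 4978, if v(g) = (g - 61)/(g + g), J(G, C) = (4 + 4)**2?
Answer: 637187/128 ≈ 4978.0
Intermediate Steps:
J(G, C) = 64 (J(G, C) = 8**2 = 64)
v(g) = (-61 + g)/(2*g) (v(g) = (-61 + g)/((2*g)) = (-61 + g)*(1/(2*g)) = (-61 + g)/(2*g))
v(J(-5, R(0))) + 4978 = (1/2)*(-61 + 64)/64 + 4978 = (1/2)*(1/64)*3 + 4978 = 3/128 + 4978 = 637187/128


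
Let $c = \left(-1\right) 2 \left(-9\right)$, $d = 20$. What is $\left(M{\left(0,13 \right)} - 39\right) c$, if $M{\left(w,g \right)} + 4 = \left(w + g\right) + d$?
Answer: $-180$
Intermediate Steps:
$M{\left(w,g \right)} = 16 + g + w$ ($M{\left(w,g \right)} = -4 + \left(\left(w + g\right) + 20\right) = -4 + \left(\left(g + w\right) + 20\right) = -4 + \left(20 + g + w\right) = 16 + g + w$)
$c = 18$ ($c = \left(-2\right) \left(-9\right) = 18$)
$\left(M{\left(0,13 \right)} - 39\right) c = \left(\left(16 + 13 + 0\right) - 39\right) 18 = \left(29 - 39\right) 18 = \left(-10\right) 18 = -180$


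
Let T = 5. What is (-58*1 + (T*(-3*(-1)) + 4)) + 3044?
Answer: 3005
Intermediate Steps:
(-58*1 + (T*(-3*(-1)) + 4)) + 3044 = (-58*1 + (5*(-3*(-1)) + 4)) + 3044 = (-58 + (5*3 + 4)) + 3044 = (-58 + (15 + 4)) + 3044 = (-58 + 19) + 3044 = -39 + 3044 = 3005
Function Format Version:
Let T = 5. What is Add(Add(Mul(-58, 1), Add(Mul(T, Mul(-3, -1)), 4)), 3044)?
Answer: 3005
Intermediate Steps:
Add(Add(Mul(-58, 1), Add(Mul(T, Mul(-3, -1)), 4)), 3044) = Add(Add(Mul(-58, 1), Add(Mul(5, Mul(-3, -1)), 4)), 3044) = Add(Add(-58, Add(Mul(5, 3), 4)), 3044) = Add(Add(-58, Add(15, 4)), 3044) = Add(Add(-58, 19), 3044) = Add(-39, 3044) = 3005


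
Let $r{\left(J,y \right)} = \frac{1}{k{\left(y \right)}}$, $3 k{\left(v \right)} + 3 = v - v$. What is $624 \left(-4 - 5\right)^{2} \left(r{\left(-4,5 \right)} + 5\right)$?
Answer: $202176$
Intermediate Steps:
$k{\left(v \right)} = -1$ ($k{\left(v \right)} = -1 + \frac{v - v}{3} = -1 + \frac{1}{3} \cdot 0 = -1 + 0 = -1$)
$r{\left(J,y \right)} = -1$ ($r{\left(J,y \right)} = \frac{1}{-1} = -1$)
$624 \left(-4 - 5\right)^{2} \left(r{\left(-4,5 \right)} + 5\right) = 624 \left(-4 - 5\right)^{2} \left(-1 + 5\right) = 624 \left(-4 - 5\right)^{2} \cdot 4 = 624 \left(-9\right)^{2} \cdot 4 = 624 \cdot 81 \cdot 4 = 624 \cdot 324 = 202176$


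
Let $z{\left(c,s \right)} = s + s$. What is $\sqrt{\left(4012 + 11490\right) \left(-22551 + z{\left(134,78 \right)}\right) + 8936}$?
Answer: $i \sqrt{347158354} \approx 18632.0 i$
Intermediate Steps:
$z{\left(c,s \right)} = 2 s$
$\sqrt{\left(4012 + 11490\right) \left(-22551 + z{\left(134,78 \right)}\right) + 8936} = \sqrt{\left(4012 + 11490\right) \left(-22551 + 2 \cdot 78\right) + 8936} = \sqrt{15502 \left(-22551 + 156\right) + 8936} = \sqrt{15502 \left(-22395\right) + 8936} = \sqrt{-347167290 + 8936} = \sqrt{-347158354} = i \sqrt{347158354}$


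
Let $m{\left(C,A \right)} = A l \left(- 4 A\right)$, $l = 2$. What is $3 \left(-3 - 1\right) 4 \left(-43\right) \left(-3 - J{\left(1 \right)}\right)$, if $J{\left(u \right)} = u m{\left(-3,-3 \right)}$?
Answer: $142416$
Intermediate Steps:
$m{\left(C,A \right)} = - 8 A^{2}$ ($m{\left(C,A \right)} = A 2 \left(- 4 A\right) = 2 A \left(- 4 A\right) = - 8 A^{2}$)
$J{\left(u \right)} = - 72 u$ ($J{\left(u \right)} = u \left(- 8 \left(-3\right)^{2}\right) = u \left(\left(-8\right) 9\right) = u \left(-72\right) = - 72 u$)
$3 \left(-3 - 1\right) 4 \left(-43\right) \left(-3 - J{\left(1 \right)}\right) = 3 \left(-3 - 1\right) 4 \left(-43\right) \left(-3 - \left(-72\right) 1\right) = 3 \left(\left(-4\right) 4\right) \left(-43\right) \left(-3 - -72\right) = 3 \left(-16\right) \left(-43\right) \left(-3 + 72\right) = \left(-48\right) \left(-43\right) 69 = 2064 \cdot 69 = 142416$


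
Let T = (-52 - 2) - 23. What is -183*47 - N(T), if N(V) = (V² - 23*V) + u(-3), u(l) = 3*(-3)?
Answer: -16292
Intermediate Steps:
u(l) = -9
T = -77 (T = -54 - 23 = -77)
N(V) = -9 + V² - 23*V (N(V) = (V² - 23*V) - 9 = -9 + V² - 23*V)
-183*47 - N(T) = -183*47 - (-9 + (-77)² - 23*(-77)) = -8601 - (-9 + 5929 + 1771) = -8601 - 1*7691 = -8601 - 7691 = -16292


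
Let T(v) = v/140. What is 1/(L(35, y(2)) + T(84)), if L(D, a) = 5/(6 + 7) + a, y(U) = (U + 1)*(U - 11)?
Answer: -65/1691 ≈ -0.038439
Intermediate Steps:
y(U) = (1 + U)*(-11 + U)
L(D, a) = 5/13 + a
T(v) = v/140 (T(v) = v*(1/140) = v/140)
1/(L(35, y(2)) + T(84)) = 1/((5/13 + (-11 + 2² - 10*2)) + (1/140)*84) = 1/((5/13 + (-11 + 4 - 20)) + ⅗) = 1/((5/13 - 27) + ⅗) = 1/(-346/13 + ⅗) = 1/(-1691/65) = -65/1691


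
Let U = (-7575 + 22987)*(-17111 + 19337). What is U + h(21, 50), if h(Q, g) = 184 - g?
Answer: 34307246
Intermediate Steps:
U = 34307112 (U = 15412*2226 = 34307112)
U + h(21, 50) = 34307112 + (184 - 1*50) = 34307112 + (184 - 50) = 34307112 + 134 = 34307246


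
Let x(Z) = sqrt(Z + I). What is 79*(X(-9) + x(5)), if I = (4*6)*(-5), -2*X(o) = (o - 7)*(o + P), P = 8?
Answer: -632 + 79*I*sqrt(115) ≈ -632.0 + 847.18*I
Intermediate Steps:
X(o) = -(-7 + o)*(8 + o)/2 (X(o) = -(o - 7)*(o + 8)/2 = -(-7 + o)*(8 + o)/2)
I = -120 (I = 24*(-5) = -120)
x(Z) = sqrt(-120 + Z) (x(Z) = sqrt(Z - 120) = sqrt(-120 + Z))
79*(X(-9) + x(5)) = 79*((28 - 1/2*(-9) - 1/2*(-9)**2) + sqrt(-120 + 5)) = 79*((28 + 9/2 - 1/2*81) + sqrt(-115)) = 79*((28 + 9/2 - 81/2) + I*sqrt(115)) = 79*(-8 + I*sqrt(115)) = -632 + 79*I*sqrt(115)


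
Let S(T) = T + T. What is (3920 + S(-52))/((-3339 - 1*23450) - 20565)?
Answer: -1908/23677 ≈ -0.080585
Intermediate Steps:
S(T) = 2*T
(3920 + S(-52))/((-3339 - 1*23450) - 20565) = (3920 + 2*(-52))/((-3339 - 1*23450) - 20565) = (3920 - 104)/((-3339 - 23450) - 20565) = 3816/(-26789 - 20565) = 3816/(-47354) = 3816*(-1/47354) = -1908/23677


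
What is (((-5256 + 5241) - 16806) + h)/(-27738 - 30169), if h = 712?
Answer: 16109/57907 ≈ 0.27819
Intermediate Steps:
(((-5256 + 5241) - 16806) + h)/(-27738 - 30169) = (((-5256 + 5241) - 16806) + 712)/(-27738 - 30169) = ((-15 - 16806) + 712)/(-57907) = (-16821 + 712)*(-1/57907) = -16109*(-1/57907) = 16109/57907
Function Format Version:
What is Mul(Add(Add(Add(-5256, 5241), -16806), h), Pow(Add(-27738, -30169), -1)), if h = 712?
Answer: Rational(16109, 57907) ≈ 0.27819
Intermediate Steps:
Mul(Add(Add(Add(-5256, 5241), -16806), h), Pow(Add(-27738, -30169), -1)) = Mul(Add(Add(Add(-5256, 5241), -16806), 712), Pow(Add(-27738, -30169), -1)) = Mul(Add(Add(-15, -16806), 712), Pow(-57907, -1)) = Mul(Add(-16821, 712), Rational(-1, 57907)) = Mul(-16109, Rational(-1, 57907)) = Rational(16109, 57907)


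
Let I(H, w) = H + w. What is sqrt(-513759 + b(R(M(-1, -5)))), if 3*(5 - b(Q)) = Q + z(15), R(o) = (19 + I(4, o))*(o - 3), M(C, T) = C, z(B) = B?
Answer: I*sqrt(4623567)/3 ≈ 716.75*I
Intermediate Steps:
R(o) = (-3 + o)*(23 + o) (R(o) = (19 + (4 + o))*(o - 3) = (23 + o)*(-3 + o) = (-3 + o)*(23 + o))
b(Q) = -Q/3 (b(Q) = 5 - (Q + 15)/3 = 5 - (15 + Q)/3 = 5 + (-5 - Q/3) = -Q/3)
sqrt(-513759 + b(R(M(-1, -5)))) = sqrt(-513759 - (-69 + (-1)**2 + 20*(-1))/3) = sqrt(-513759 - (-69 + 1 - 20)/3) = sqrt(-513759 - 1/3*(-88)) = sqrt(-513759 + 88/3) = sqrt(-1541189/3) = I*sqrt(4623567)/3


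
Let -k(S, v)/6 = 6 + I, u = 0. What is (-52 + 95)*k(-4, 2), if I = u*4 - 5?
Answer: -258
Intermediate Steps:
I = -5 (I = 0*4 - 5 = 0 - 5 = -5)
k(S, v) = -6 (k(S, v) = -6*(6 - 5) = -6*1 = -6)
(-52 + 95)*k(-4, 2) = (-52 + 95)*(-6) = 43*(-6) = -258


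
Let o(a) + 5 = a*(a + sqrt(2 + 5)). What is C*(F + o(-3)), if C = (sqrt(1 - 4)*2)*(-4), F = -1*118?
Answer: 24*I*sqrt(3)*(38 + sqrt(7)) ≈ 1689.6*I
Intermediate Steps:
o(a) = -5 + a*(a + sqrt(7)) (o(a) = -5 + a*(a + sqrt(2 + 5)) = -5 + a*(a + sqrt(7)))
F = -118
C = -8*I*sqrt(3) (C = (sqrt(-3)*2)*(-4) = ((I*sqrt(3))*2)*(-4) = (2*I*sqrt(3))*(-4) = -8*I*sqrt(3) ≈ -13.856*I)
C*(F + o(-3)) = (-8*I*sqrt(3))*(-118 + (-5 + (-3)**2 - 3*sqrt(7))) = (-8*I*sqrt(3))*(-118 + (-5 + 9 - 3*sqrt(7))) = (-8*I*sqrt(3))*(-118 + (4 - 3*sqrt(7))) = (-8*I*sqrt(3))*(-114 - 3*sqrt(7)) = -8*I*sqrt(3)*(-114 - 3*sqrt(7))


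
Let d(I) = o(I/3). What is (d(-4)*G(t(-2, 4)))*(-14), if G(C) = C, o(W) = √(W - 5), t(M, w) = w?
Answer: -56*I*√57/3 ≈ -140.93*I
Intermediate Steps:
o(W) = √(-5 + W)
d(I) = √(-5 + I/3)
(d(-4)*G(t(-2, 4)))*(-14) = ((√(-45 + 3*(-4))/3)*4)*(-14) = ((√(-45 - 12)/3)*4)*(-14) = ((√(-57)/3)*4)*(-14) = (((I*√57)/3)*4)*(-14) = ((I*√57/3)*4)*(-14) = (4*I*√57/3)*(-14) = -56*I*√57/3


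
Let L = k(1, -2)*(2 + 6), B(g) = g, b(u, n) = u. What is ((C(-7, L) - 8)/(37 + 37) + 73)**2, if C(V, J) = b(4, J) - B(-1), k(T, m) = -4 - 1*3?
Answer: 29149201/5476 ≈ 5323.1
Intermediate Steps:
k(T, m) = -7 (k(T, m) = -4 - 3 = -7)
L = -56 (L = -7*(2 + 6) = -7*8 = -56)
C(V, J) = 5 (C(V, J) = 4 - 1*(-1) = 4 + 1 = 5)
((C(-7, L) - 8)/(37 + 37) + 73)**2 = ((5 - 8)/(37 + 37) + 73)**2 = (-3/74 + 73)**2 = (5399/74)**2 = 29149201/5476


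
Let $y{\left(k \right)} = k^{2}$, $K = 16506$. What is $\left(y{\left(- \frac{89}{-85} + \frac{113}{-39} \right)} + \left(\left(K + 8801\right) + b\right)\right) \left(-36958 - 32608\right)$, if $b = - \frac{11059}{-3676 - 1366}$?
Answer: $- \frac{48783616865222652791}{27703836225} \approx -1.7609 \cdot 10^{9}$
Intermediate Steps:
$b = \frac{11059}{5042}$ ($b = - \frac{11059}{-5042} = \left(-11059\right) \left(- \frac{1}{5042}\right) = \frac{11059}{5042} \approx 2.1934$)
$\left(y{\left(- \frac{89}{-85} + \frac{113}{-39} \right)} + \left(\left(K + 8801\right) + b\right)\right) \left(-36958 - 32608\right) = \left(\left(- \frac{89}{-85} + \frac{113}{-39}\right)^{2} + \left(\left(16506 + 8801\right) + \frac{11059}{5042}\right)\right) \left(-36958 - 32608\right) = \left(\left(\left(-89\right) \left(- \frac{1}{85}\right) + 113 \left(- \frac{1}{39}\right)\right)^{2} + \left(25307 + \frac{11059}{5042}\right)\right) \left(-69566\right) = \left(\left(\frac{89}{85} - \frac{113}{39}\right)^{2} + \frac{127608953}{5042}\right) \left(-69566\right) = \left(\left(- \frac{6134}{3315}\right)^{2} + \frac{127608953}{5042}\right) \left(-69566\right) = \left(\frac{37625956}{10989225} + \frac{127608953}{5042}\right) \left(-69566\right) = \frac{1402513206601577}{55407672450} \left(-69566\right) = - \frac{48783616865222652791}{27703836225}$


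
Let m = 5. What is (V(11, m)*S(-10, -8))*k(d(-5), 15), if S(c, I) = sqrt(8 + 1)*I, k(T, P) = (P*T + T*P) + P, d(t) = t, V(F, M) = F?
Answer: 35640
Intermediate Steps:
k(T, P) = P + 2*P*T (k(T, P) = (P*T + P*T) + P = 2*P*T + P = P + 2*P*T)
S(c, I) = 3*I (S(c, I) = sqrt(9)*I = 3*I)
(V(11, m)*S(-10, -8))*k(d(-5), 15) = (11*(3*(-8)))*(15*(1 + 2*(-5))) = (11*(-24))*(15*(1 - 10)) = -3960*(-9) = -264*(-135) = 35640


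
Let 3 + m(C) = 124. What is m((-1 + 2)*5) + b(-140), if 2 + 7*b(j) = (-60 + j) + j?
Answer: 505/7 ≈ 72.143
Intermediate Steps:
b(j) = -62/7 + 2*j/7 (b(j) = -2/7 + ((-60 + j) + j)/7 = -2/7 + (-60 + 2*j)/7 = -2/7 + (-60/7 + 2*j/7) = -62/7 + 2*j/7)
m(C) = 121 (m(C) = -3 + 124 = 121)
m((-1 + 2)*5) + b(-140) = 121 + (-62/7 + (2/7)*(-140)) = 121 + (-62/7 - 40) = 121 - 342/7 = 505/7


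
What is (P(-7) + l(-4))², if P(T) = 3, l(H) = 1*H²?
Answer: 361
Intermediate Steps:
l(H) = H²
(P(-7) + l(-4))² = (3 + (-4)²)² = (3 + 16)² = 19² = 361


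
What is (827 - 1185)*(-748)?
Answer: 267784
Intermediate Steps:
(827 - 1185)*(-748) = -358*(-748) = 267784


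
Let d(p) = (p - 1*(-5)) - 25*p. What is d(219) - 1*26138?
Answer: -31389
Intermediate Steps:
d(p) = 5 - 24*p (d(p) = (p + 5) - 25*p = (5 + p) - 25*p = 5 - 24*p)
d(219) - 1*26138 = (5 - 24*219) - 1*26138 = (5 - 5256) - 26138 = -5251 - 26138 = -31389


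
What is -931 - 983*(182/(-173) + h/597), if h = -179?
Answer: 41092832/103281 ≈ 397.87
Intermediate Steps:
-931 - 983*(182/(-173) + h/597) = -931 - 983*(182/(-173) - 179/597) = -931 - 983*(182*(-1/173) - 179*1/597) = -931 - 983*(-182/173 - 179/597) = -931 - 983*(-139621/103281) = -931 + 137247443/103281 = 41092832/103281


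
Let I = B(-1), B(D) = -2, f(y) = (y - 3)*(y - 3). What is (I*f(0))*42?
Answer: -756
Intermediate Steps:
f(y) = (-3 + y)² (f(y) = (-3 + y)*(-3 + y) = (-3 + y)²)
I = -2
(I*f(0))*42 = -2*(-3 + 0)²*42 = -2*(-3)²*42 = -2*9*42 = -18*42 = -756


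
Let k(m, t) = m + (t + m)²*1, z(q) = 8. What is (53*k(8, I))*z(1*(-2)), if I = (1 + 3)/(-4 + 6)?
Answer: 45792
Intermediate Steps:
I = 2 (I = 4/2 = 4*(½) = 2)
k(m, t) = m + (m + t)² (k(m, t) = m + (m + t)²*1 = m + (m + t)²)
(53*k(8, I))*z(1*(-2)) = (53*(8 + (8 + 2)²))*8 = (53*(8 + 10²))*8 = (53*(8 + 100))*8 = (53*108)*8 = 5724*8 = 45792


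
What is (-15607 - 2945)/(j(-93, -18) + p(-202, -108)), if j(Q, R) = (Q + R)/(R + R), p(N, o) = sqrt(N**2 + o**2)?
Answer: 8237088/7554023 - 5342976*sqrt(13117)/7554023 ≈ -79.917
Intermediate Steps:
j(Q, R) = (Q + R)/(2*R) (j(Q, R) = (Q + R)/((2*R)) = (Q + R)*(1/(2*R)) = (Q + R)/(2*R))
(-15607 - 2945)/(j(-93, -18) + p(-202, -108)) = (-15607 - 2945)/((1/2)*(-93 - 18)/(-18) + sqrt((-202)**2 + (-108)**2)) = -18552/((1/2)*(-1/18)*(-111) + sqrt(40804 + 11664)) = -18552/(37/12 + sqrt(52468)) = -18552/(37/12 + 2*sqrt(13117))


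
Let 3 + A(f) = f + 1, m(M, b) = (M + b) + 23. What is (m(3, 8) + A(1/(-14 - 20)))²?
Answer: 1181569/1156 ≈ 1022.1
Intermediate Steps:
m(M, b) = 23 + M + b
A(f) = -2 + f (A(f) = -3 + (f + 1) = -3 + (1 + f) = -2 + f)
(m(3, 8) + A(1/(-14 - 20)))² = ((23 + 3 + 8) + (-2 + 1/(-14 - 20)))² = (34 + (-2 + 1/(-34)))² = (34 + (-2 - 1/34))² = (34 - 69/34)² = (1087/34)² = 1181569/1156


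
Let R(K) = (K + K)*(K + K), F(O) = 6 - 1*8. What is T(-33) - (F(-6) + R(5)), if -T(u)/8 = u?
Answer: 166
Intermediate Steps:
F(O) = -2 (F(O) = 6 - 8 = -2)
R(K) = 4*K² (R(K) = (2*K)*(2*K) = 4*K²)
T(u) = -8*u
T(-33) - (F(-6) + R(5)) = -8*(-33) - (-2 + 4*5²) = 264 - (-2 + 4*25) = 264 - (-2 + 100) = 264 - 1*98 = 264 - 98 = 166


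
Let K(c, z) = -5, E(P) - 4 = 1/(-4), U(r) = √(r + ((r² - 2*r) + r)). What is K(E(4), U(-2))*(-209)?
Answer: 1045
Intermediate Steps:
U(r) = √(r²) (U(r) = √(r + (r² - r)) = √(r²))
E(P) = 15/4 (E(P) = 4 + 1/(-4) = 4 - ¼ = 15/4)
K(E(4), U(-2))*(-209) = -5*(-209) = 1045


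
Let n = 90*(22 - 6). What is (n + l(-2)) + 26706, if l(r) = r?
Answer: 28144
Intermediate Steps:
n = 1440 (n = 90*16 = 1440)
(n + l(-2)) + 26706 = (1440 - 2) + 26706 = 1438 + 26706 = 28144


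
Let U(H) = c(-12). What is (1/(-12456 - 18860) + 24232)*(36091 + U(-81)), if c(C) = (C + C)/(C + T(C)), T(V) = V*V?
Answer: 27387492510699/31316 ≈ 8.7455e+8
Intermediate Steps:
T(V) = V²
c(C) = 2*C/(C + C²) (c(C) = (C + C)/(C + C²) = (2*C)/(C + C²) = 2*C/(C + C²))
U(H) = -2/11 (U(H) = 2/(1 - 12) = 2/(-11) = 2*(-1/11) = -2/11)
(1/(-12456 - 18860) + 24232)*(36091 + U(-81)) = (1/(-12456 - 18860) + 24232)*(36091 - 2/11) = (1/(-31316) + 24232)*(396999/11) = (-1/31316 + 24232)*(396999/11) = (758849311/31316)*(396999/11) = 27387492510699/31316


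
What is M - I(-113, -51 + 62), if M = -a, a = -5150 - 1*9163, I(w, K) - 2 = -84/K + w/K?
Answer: 157618/11 ≈ 14329.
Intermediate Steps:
I(w, K) = 2 - 84/K + w/K (I(w, K) = 2 + (-84/K + w/K) = 2 - 84/K + w/K)
a = -14313 (a = -5150 - 9163 = -14313)
M = 14313 (M = -1*(-14313) = 14313)
M - I(-113, -51 + 62) = 14313 - (-84 - 113 + 2*(-51 + 62))/(-51 + 62) = 14313 - (-84 - 113 + 2*11)/11 = 14313 - (-84 - 113 + 22)/11 = 14313 - (-175)/11 = 14313 - 1*(-175/11) = 14313 + 175/11 = 157618/11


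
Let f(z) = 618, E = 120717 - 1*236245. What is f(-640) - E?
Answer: 116146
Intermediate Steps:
E = -115528 (E = 120717 - 236245 = -115528)
f(-640) - E = 618 - 1*(-115528) = 618 + 115528 = 116146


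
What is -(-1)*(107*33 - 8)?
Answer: 3523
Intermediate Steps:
-(-1)*(107*33 - 8) = -(-1)*(3531 - 8) = -(-1)*3523 = -1*(-3523) = 3523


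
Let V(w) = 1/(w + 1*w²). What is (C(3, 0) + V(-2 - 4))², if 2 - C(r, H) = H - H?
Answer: 3721/900 ≈ 4.1344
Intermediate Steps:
C(r, H) = 2 (C(r, H) = 2 - (H - H) = 2 - 1*0 = 2 + 0 = 2)
V(w) = 1/(w + w²)
(C(3, 0) + V(-2 - 4))² = (2 + 1/((-2 - 4)*(1 + (-2 - 4))))² = (2 + 1/((-6)*(1 - 6)))² = (2 - ⅙/(-5))² = (2 - ⅙*(-⅕))² = (2 + 1/30)² = (61/30)² = 3721/900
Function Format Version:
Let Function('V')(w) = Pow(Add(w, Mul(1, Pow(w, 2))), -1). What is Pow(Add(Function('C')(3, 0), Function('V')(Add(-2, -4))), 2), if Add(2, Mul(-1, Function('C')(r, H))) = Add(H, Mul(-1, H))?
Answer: Rational(3721, 900) ≈ 4.1344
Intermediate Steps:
Function('C')(r, H) = 2 (Function('C')(r, H) = Add(2, Mul(-1, Add(H, Mul(-1, H)))) = Add(2, Mul(-1, 0)) = Add(2, 0) = 2)
Function('V')(w) = Pow(Add(w, Pow(w, 2)), -1)
Pow(Add(Function('C')(3, 0), Function('V')(Add(-2, -4))), 2) = Pow(Add(2, Mul(Pow(Add(-2, -4), -1), Pow(Add(1, Add(-2, -4)), -1))), 2) = Pow(Add(2, Mul(Pow(-6, -1), Pow(Add(1, -6), -1))), 2) = Pow(Add(2, Mul(Rational(-1, 6), Pow(-5, -1))), 2) = Pow(Add(2, Mul(Rational(-1, 6), Rational(-1, 5))), 2) = Pow(Add(2, Rational(1, 30)), 2) = Pow(Rational(61, 30), 2) = Rational(3721, 900)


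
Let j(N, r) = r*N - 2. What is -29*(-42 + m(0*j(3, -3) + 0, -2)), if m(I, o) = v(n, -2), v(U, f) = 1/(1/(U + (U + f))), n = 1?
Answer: 1218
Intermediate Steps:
j(N, r) = -2 + N*r (j(N, r) = N*r - 2 = -2 + N*r)
v(U, f) = f + 2*U (v(U, f) = 1/(1/(f + 2*U)) = f + 2*U)
m(I, o) = 0 (m(I, o) = -2 + 2*1 = -2 + 2 = 0)
-29*(-42 + m(0*j(3, -3) + 0, -2)) = -29*(-42 + 0) = -29*(-42) = 1218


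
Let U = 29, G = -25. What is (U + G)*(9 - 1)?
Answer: 32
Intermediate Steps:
(U + G)*(9 - 1) = (29 - 25)*(9 - 1) = 4*8 = 32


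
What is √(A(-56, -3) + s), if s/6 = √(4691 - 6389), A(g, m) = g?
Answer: √(-56 + 6*I*√1698) ≈ 9.9374 + 12.44*I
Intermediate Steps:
s = 6*I*√1698 (s = 6*√(4691 - 6389) = 6*√(-1698) = 6*(I*√1698) = 6*I*√1698 ≈ 247.24*I)
√(A(-56, -3) + s) = √(-56 + 6*I*√1698)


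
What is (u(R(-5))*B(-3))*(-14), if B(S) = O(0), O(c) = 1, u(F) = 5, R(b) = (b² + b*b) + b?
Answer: -70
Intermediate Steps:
R(b) = b + 2*b² (R(b) = (b² + b²) + b = 2*b² + b = b + 2*b²)
B(S) = 1
(u(R(-5))*B(-3))*(-14) = (5*1)*(-14) = 5*(-14) = -70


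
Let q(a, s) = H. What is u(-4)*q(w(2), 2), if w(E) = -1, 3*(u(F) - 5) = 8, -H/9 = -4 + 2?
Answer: 138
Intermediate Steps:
H = 18 (H = -9*(-4 + 2) = -9*(-2) = 18)
u(F) = 23/3 (u(F) = 5 + (1/3)*8 = 5 + 8/3 = 23/3)
q(a, s) = 18
u(-4)*q(w(2), 2) = (23/3)*18 = 138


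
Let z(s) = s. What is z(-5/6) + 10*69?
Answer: 4135/6 ≈ 689.17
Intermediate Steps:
z(-5/6) + 10*69 = -5/6 + 10*69 = -5*1/6 + 690 = -5/6 + 690 = 4135/6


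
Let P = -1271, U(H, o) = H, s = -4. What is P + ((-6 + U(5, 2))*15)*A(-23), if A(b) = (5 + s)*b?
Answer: -926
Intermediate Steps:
A(b) = b (A(b) = (5 - 4)*b = 1*b = b)
P + ((-6 + U(5, 2))*15)*A(-23) = -1271 + ((-6 + 5)*15)*(-23) = -1271 - 1*15*(-23) = -1271 - 15*(-23) = -1271 + 345 = -926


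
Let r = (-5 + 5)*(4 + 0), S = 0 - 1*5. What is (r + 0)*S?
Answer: 0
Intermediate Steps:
S = -5 (S = 0 - 5 = -5)
r = 0 (r = 0*4 = 0)
(r + 0)*S = (0 + 0)*(-5) = 0*(-5) = 0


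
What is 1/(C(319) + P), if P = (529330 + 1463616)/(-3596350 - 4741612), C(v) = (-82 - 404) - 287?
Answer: -4168981/3223618786 ≈ -0.0012933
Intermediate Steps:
C(v) = -773 (C(v) = -486 - 287 = -773)
P = -996473/4168981 (P = 1992946/(-8337962) = 1992946*(-1/8337962) = -996473/4168981 ≈ -0.23902)
1/(C(319) + P) = 1/(-773 - 996473/4168981) = 1/(-3223618786/4168981) = -4168981/3223618786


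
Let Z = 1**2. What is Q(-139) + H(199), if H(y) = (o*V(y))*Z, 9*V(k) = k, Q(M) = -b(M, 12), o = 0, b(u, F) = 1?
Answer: -1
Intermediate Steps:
Q(M) = -1 (Q(M) = -1*1 = -1)
V(k) = k/9
Z = 1
H(y) = 0 (H(y) = (0*(y/9))*1 = 0*1 = 0)
Q(-139) + H(199) = -1 + 0 = -1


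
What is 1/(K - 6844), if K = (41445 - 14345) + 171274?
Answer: 1/191530 ≈ 5.2211e-6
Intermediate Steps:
K = 198374 (K = 27100 + 171274 = 198374)
1/(K - 6844) = 1/(198374 - 6844) = 1/191530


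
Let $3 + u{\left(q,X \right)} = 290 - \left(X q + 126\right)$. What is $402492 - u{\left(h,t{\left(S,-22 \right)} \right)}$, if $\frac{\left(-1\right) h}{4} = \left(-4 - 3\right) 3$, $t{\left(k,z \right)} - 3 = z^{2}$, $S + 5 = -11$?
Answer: $443239$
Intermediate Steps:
$S = -16$ ($S = -5 - 11 = -16$)
$t{\left(k,z \right)} = 3 + z^{2}$
$h = 84$ ($h = - 4 \left(-4 - 3\right) 3 = - 4 \left(\left(-7\right) 3\right) = \left(-4\right) \left(-21\right) = 84$)
$u{\left(q,X \right)} = 161 - X q$ ($u{\left(q,X \right)} = -3 - \left(-164 + X q\right) = 161 - X q$)
$402492 - u{\left(h,t{\left(S,-22 \right)} \right)} = 402492 - \left(161 - \left(3 + \left(-22\right)^{2}\right) 84\right) = 402492 - \left(161 - \left(3 + 484\right) 84\right) = 402492 - \left(161 - 487 \cdot 84\right) = 402492 - \left(161 - 40908\right) = 402492 - -40747 = 402492 + 40747 = 443239$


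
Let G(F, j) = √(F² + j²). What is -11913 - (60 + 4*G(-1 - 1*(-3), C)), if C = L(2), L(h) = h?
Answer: -11973 - 8*√2 ≈ -11984.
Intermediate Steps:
C = 2
-11913 - (60 + 4*G(-1 - 1*(-3), C)) = -11913 - (60 + 4*√((-1 - 1*(-3))² + 2²)) = -11913 - (60 + 4*√((-1 + 3)² + 4)) = -11913 - (60 + 4*√(2² + 4)) = -11913 - (60 + 4*√(4 + 4)) = -11913 - (60 + 4*√8) = -11913 - (60 + 4*(2*√2)) = -11913 - (60 + 8*√2) = -11913 + (-60 - 8*√2) = -11973 - 8*√2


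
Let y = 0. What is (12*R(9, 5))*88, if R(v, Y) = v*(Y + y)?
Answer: 47520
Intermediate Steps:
R(v, Y) = Y*v (R(v, Y) = v*(Y + 0) = v*Y = Y*v)
(12*R(9, 5))*88 = (12*(5*9))*88 = (12*45)*88 = 540*88 = 47520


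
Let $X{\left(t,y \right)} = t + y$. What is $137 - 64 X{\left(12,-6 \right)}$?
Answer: $-247$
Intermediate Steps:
$137 - 64 X{\left(12,-6 \right)} = 137 - 64 \left(12 - 6\right) = 137 - 384 = -247$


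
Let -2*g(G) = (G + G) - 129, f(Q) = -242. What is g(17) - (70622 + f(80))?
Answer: -140665/2 ≈ -70333.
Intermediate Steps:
g(G) = 129/2 - G (g(G) = -((G + G) - 129)/2 = -(2*G - 129)/2 = -(-129 + 2*G)/2 = 129/2 - G)
g(17) - (70622 + f(80)) = (129/2 - 1*17) - (70622 - 242) = (129/2 - 17) - 1*70380 = 95/2 - 70380 = -140665/2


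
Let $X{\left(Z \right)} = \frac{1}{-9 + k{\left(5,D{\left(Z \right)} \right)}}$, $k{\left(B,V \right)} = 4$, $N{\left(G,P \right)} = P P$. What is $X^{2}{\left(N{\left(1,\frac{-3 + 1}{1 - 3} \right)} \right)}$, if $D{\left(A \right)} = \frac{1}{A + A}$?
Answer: $\frac{1}{25} \approx 0.04$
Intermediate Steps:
$D{\left(A \right)} = \frac{1}{2 A}$
$N{\left(G,P \right)} = P^{2}$
$X{\left(Z \right)} = - \frac{1}{5}$ ($X{\left(Z \right)} = \frac{1}{-9 + 4} = \frac{1}{-5} = - \frac{1}{5}$)
$X^{2}{\left(N{\left(1,\frac{-3 + 1}{1 - 3} \right)} \right)} = \left(- \frac{1}{5}\right)^{2} = \frac{1}{25}$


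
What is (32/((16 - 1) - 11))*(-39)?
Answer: -312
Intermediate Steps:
(32/((16 - 1) - 11))*(-39) = (32/(15 - 11))*(-39) = (32/4)*(-39) = (32*(1/4))*(-39) = 8*(-39) = -312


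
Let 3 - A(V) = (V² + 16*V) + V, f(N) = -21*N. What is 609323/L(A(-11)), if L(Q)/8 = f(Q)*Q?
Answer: -609323/799848 ≈ -0.76180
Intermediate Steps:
A(V) = 3 - V² - 17*V (A(V) = 3 - ((V² + 16*V) + V) = 3 - (V² + 17*V) = 3 + (-V² - 17*V) = 3 - V² - 17*V)
L(Q) = -168*Q² (L(Q) = 8*((-21*Q)*Q) = 8*(-21*Q²) = -168*Q²)
609323/L(A(-11)) = 609323/((-168*(3 - 1*(-11)² - 17*(-11))²)) = 609323/((-168*(3 - 1*121 + 187)²)) = 609323/((-168*(3 - 121 + 187)²)) = 609323/((-168*69²)) = 609323/((-168*4761)) = 609323/(-799848) = 609323*(-1/799848) = -609323/799848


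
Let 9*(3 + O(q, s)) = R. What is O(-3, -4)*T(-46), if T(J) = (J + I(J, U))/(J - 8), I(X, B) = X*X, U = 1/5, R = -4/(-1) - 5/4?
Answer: 11155/108 ≈ 103.29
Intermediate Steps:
R = 11/4 (R = -4*(-1) - 5*¼ = 4 - 5/4 = 11/4 ≈ 2.7500)
U = ⅕ ≈ 0.20000
O(q, s) = -97/36 (O(q, s) = -3 + (⅑)*(11/4) = -3 + 11/36 = -97/36)
I(X, B) = X²
T(J) = (J + J²)/(-8 + J) (T(J) = (J + J²)/(J - 8) = (J + J²)/(-8 + J))
O(-3, -4)*T(-46) = -(-2231)*(1 - 46)/(18*(-8 - 46)) = -(-2231)*(-45)/(18*(-54)) = -(-2231)*(-1)*(-45)/(18*54) = -97/36*(-115/3) = 11155/108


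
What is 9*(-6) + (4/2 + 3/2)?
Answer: -101/2 ≈ -50.500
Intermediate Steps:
9*(-6) + (4/2 + 3/2) = -54 + (4*(1/2) + 3*(1/2)) = -54 + (2 + 3/2) = -54 + 7/2 = -101/2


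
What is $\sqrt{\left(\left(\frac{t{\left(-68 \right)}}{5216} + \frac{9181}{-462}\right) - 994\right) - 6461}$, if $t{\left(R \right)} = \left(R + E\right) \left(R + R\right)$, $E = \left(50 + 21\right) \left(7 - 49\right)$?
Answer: $\frac{i \sqrt{10484742512937}}{37653} \approx 85.996 i$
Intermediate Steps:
$E = -2982$ ($E = 71 \left(-42\right) = -2982$)
$t{\left(R \right)} = 2 R \left(-2982 + R\right)$ ($t{\left(R \right)} = \left(R - 2982\right) \left(R + R\right) = \left(-2982 + R\right) 2 R = 2 R \left(-2982 + R\right)$)
$\sqrt{\left(\left(\frac{t{\left(-68 \right)}}{5216} + \frac{9181}{-462}\right) - 994\right) - 6461} = \sqrt{\left(\left(\frac{2 \left(-68\right) \left(-2982 - 68\right)}{5216} + \frac{9181}{-462}\right) - 994\right) - 6461} = \sqrt{\left(\left(2 \left(-68\right) \left(-3050\right) \frac{1}{5216} + 9181 \left(- \frac{1}{462}\right)\right) - 994\right) - 6461} = \sqrt{\left(\left(414800 \cdot \frac{1}{5216} - \frac{9181}{462}\right) - 994\right) - 6461} = \sqrt{\left(\left(\frac{25925}{326} - \frac{9181}{462}\right) - 994\right) - 6461} = \sqrt{\left(\frac{2246086}{37653} - 994\right) - 6461} = \sqrt{- \frac{35180996}{37653} - 6461} = \sqrt{- \frac{278457029}{37653}} = \frac{i \sqrt{10484742512937}}{37653}$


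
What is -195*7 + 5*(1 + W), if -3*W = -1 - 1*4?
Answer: -4055/3 ≈ -1351.7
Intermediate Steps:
W = 5/3 (W = -(-1 - 1*4)/3 = -(-1 - 4)/3 = -⅓*(-5) = 5/3 ≈ 1.6667)
-195*7 + 5*(1 + W) = -195*7 + 5*(1 + 5/3) = -39*35 + 5*(8/3) = -1365 + 40/3 = -4055/3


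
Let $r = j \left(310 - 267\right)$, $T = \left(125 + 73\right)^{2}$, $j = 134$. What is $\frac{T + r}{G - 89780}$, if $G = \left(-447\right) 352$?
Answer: $- \frac{22483}{123562} \approx -0.18196$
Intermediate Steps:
$G = -157344$
$T = 39204$ ($T = 198^{2} = 39204$)
$r = 5762$ ($r = 134 \left(310 - 267\right) = 134 \cdot 43 = 5762$)
$\frac{T + r}{G - 89780} = \frac{39204 + 5762}{-157344 - 89780} = \frac{44966}{-247124} = 44966 \left(- \frac{1}{247124}\right) = - \frac{22483}{123562}$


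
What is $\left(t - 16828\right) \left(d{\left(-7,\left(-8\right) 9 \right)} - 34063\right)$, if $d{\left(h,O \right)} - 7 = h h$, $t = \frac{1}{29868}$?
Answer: $\frac{17092554232921}{29868} \approx 5.7227 \cdot 10^{8}$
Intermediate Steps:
$t = \frac{1}{29868} \approx 3.3481 \cdot 10^{-5}$
$d{\left(h,O \right)} = 7 + h^{2}$ ($d{\left(h,O \right)} = 7 + h h = 7 + h^{2}$)
$\left(t - 16828\right) \left(d{\left(-7,\left(-8\right) 9 \right)} - 34063\right) = \left(\frac{1}{29868} - 16828\right) \left(\left(7 + \left(-7\right)^{2}\right) - 34063\right) = - \frac{502618703 \left(\left(7 + 49\right) - 34063\right)}{29868} = - \frac{502618703 \left(56 - 34063\right)}{29868} = \left(- \frac{502618703}{29868}\right) \left(-34007\right) = \frac{17092554232921}{29868}$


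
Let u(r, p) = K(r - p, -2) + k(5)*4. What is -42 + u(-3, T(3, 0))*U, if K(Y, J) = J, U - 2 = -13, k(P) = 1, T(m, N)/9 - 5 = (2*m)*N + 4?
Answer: -64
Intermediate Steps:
T(m, N) = 81 + 18*N*m (T(m, N) = 45 + 9*((2*m)*N + 4) = 45 + 9*(2*N*m + 4) = 45 + 9*(4 + 2*N*m) = 45 + (36 + 18*N*m) = 81 + 18*N*m)
U = -11 (U = 2 - 13 = -11)
u(r, p) = 2 (u(r, p) = -2 + 1*4 = -2 + 4 = 2)
-42 + u(-3, T(3, 0))*U = -42 + 2*(-11) = -42 - 22 = -64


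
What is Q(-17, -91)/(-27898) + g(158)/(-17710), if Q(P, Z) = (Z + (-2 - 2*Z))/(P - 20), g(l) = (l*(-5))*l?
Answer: 12884402551/1828072246 ≈ 7.0481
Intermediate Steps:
g(l) = -5*l**2 (g(l) = (-5*l)*l = -5*l**2)
Q(P, Z) = (-2 - Z)/(-20 + P)
Q(-17, -91)/(-27898) + g(158)/(-17710) = ((-2 - 1*(-91))/(-20 - 17))/(-27898) - 5*158**2/(-17710) = ((-2 + 91)/(-37))*(-1/27898) - 5*24964*(-1/17710) = -1/37*89*(-1/27898) - 124820*(-1/17710) = -89/37*(-1/27898) + 12482/1771 = 89/1032226 + 12482/1771 = 12884402551/1828072246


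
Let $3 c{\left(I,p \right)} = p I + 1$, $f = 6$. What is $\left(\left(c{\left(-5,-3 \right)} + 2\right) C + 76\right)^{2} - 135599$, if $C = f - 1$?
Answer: $- \frac{1106147}{9} \approx -1.2291 \cdot 10^{5}$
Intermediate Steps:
$C = 5$ ($C = 6 - 1 = 5$)
$c{\left(I,p \right)} = \frac{1}{3} + \frac{I p}{3}$ ($c{\left(I,p \right)} = \frac{p I + 1}{3} = \frac{I p + 1}{3} = \frac{1 + I p}{3} = \frac{1}{3} + \frac{I p}{3}$)
$\left(\left(c{\left(-5,-3 \right)} + 2\right) C + 76\right)^{2} - 135599 = \left(\left(\left(\frac{1}{3} + \frac{1}{3} \left(-5\right) \left(-3\right)\right) + 2\right) 5 + 76\right)^{2} - 135599 = \left(\left(\left(\frac{1}{3} + 5\right) + 2\right) 5 + 76\right)^{2} - 135599 = \left(\left(\frac{16}{3} + 2\right) 5 + 76\right)^{2} - 135599 = \left(\frac{22}{3} \cdot 5 + 76\right)^{2} - 135599 = \left(\frac{110}{3} + 76\right)^{2} - 135599 = \left(\frac{338}{3}\right)^{2} - 135599 = \frac{114244}{9} - 135599 = - \frac{1106147}{9}$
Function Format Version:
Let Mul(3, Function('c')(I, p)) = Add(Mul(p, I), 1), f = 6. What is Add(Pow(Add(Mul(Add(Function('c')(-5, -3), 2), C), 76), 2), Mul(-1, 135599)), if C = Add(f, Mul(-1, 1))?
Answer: Rational(-1106147, 9) ≈ -1.2291e+5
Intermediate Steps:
C = 5 (C = Add(6, Mul(-1, 1)) = Add(6, -1) = 5)
Function('c')(I, p) = Add(Rational(1, 3), Mul(Rational(1, 3), I, p)) (Function('c')(I, p) = Mul(Rational(1, 3), Add(Mul(p, I), 1)) = Mul(Rational(1, 3), Add(Mul(I, p), 1)) = Mul(Rational(1, 3), Add(1, Mul(I, p))) = Add(Rational(1, 3), Mul(Rational(1, 3), I, p)))
Add(Pow(Add(Mul(Add(Function('c')(-5, -3), 2), C), 76), 2), Mul(-1, 135599)) = Add(Pow(Add(Mul(Add(Add(Rational(1, 3), Mul(Rational(1, 3), -5, -3)), 2), 5), 76), 2), Mul(-1, 135599)) = Add(Pow(Add(Mul(Add(Add(Rational(1, 3), 5), 2), 5), 76), 2), -135599) = Add(Pow(Add(Mul(Add(Rational(16, 3), 2), 5), 76), 2), -135599) = Add(Pow(Add(Mul(Rational(22, 3), 5), 76), 2), -135599) = Add(Pow(Add(Rational(110, 3), 76), 2), -135599) = Add(Pow(Rational(338, 3), 2), -135599) = Add(Rational(114244, 9), -135599) = Rational(-1106147, 9)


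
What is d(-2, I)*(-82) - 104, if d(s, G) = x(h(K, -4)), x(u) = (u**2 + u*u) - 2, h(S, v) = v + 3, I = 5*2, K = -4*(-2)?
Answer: -104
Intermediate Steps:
K = 8
I = 10
h(S, v) = 3 + v
x(u) = -2 + 2*u**2 (x(u) = (u**2 + u**2) - 2 = 2*u**2 - 2 = -2 + 2*u**2)
d(s, G) = 0 (d(s, G) = -2 + 2*(3 - 4)**2 = -2 + 2*(-1)**2 = -2 + 2*1 = -2 + 2 = 0)
d(-2, I)*(-82) - 104 = 0*(-82) - 104 = 0 - 104 = -104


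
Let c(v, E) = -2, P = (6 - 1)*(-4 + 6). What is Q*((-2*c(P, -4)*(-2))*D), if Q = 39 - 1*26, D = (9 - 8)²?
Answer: -104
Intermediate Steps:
P = 10 (P = 5*2 = 10)
D = 1 (D = 1² = 1)
Q = 13 (Q = 39 - 26 = 13)
Q*((-2*c(P, -4)*(-2))*D) = 13*((-2*(-2)*(-2))*1) = 13*((4*(-2))*1) = 13*(-8*1) = 13*(-8) = -104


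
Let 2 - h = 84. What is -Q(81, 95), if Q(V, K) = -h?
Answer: -82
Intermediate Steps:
h = -82 (h = 2 - 1*84 = 2 - 84 = -82)
Q(V, K) = 82 (Q(V, K) = -1*(-82) = 82)
-Q(81, 95) = -1*82 = -82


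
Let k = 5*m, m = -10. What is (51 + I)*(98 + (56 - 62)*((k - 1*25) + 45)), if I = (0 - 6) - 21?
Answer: 6672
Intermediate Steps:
I = -27 (I = -6 - 21 = -27)
k = -50 (k = 5*(-10) = -50)
(51 + I)*(98 + (56 - 62)*((k - 1*25) + 45)) = (51 - 27)*(98 + (56 - 62)*((-50 - 1*25) + 45)) = 24*(98 - 6*((-50 - 25) + 45)) = 24*(98 - 6*(-75 + 45)) = 24*(98 - 6*(-30)) = 24*(98 + 180) = 24*278 = 6672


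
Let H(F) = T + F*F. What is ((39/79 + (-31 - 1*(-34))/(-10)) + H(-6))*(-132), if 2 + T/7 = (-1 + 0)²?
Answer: -1522158/395 ≈ -3853.6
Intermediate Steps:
T = -7 (T = -14 + 7*(-1 + 0)² = -14 + 7*(-1)² = -14 + 7*1 = -14 + 7 = -7)
H(F) = -7 + F² (H(F) = -7 + F*F = -7 + F²)
((39/79 + (-31 - 1*(-34))/(-10)) + H(-6))*(-132) = ((39/79 + (-31 - 1*(-34))/(-10)) + (-7 + (-6)²))*(-132) = ((39*(1/79) + (-31 + 34)*(-⅒)) + (-7 + 36))*(-132) = ((39/79 + 3*(-⅒)) + 29)*(-132) = ((39/79 - 3/10) + 29)*(-132) = (153/790 + 29)*(-132) = (23063/790)*(-132) = -1522158/395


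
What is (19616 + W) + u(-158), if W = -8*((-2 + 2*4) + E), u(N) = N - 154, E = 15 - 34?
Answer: 19408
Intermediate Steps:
E = -19
u(N) = -154 + N
W = 104 (W = -8*((-2 + 2*4) - 19) = -8*((-2 + 8) - 19) = -8*(6 - 19) = -8*(-13) = 104)
(19616 + W) + u(-158) = (19616 + 104) + (-154 - 158) = 19720 - 312 = 19408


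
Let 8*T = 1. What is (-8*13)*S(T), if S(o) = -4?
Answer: 416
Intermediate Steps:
T = ⅛ (T = (⅛)*1 = ⅛ ≈ 0.12500)
(-8*13)*S(T) = -8*13*(-4) = -104*(-4) = 416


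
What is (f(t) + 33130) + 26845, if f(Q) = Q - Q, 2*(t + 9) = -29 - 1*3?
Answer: 59975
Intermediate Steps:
t = -25 (t = -9 + (-29 - 1*3)/2 = -9 + (-29 - 3)/2 = -9 + (½)*(-32) = -9 - 16 = -25)
f(Q) = 0
(f(t) + 33130) + 26845 = (0 + 33130) + 26845 = 33130 + 26845 = 59975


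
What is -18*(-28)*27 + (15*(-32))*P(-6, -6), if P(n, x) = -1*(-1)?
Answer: 13128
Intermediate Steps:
P(n, x) = 1
-18*(-28)*27 + (15*(-32))*P(-6, -6) = -18*(-28)*27 + (15*(-32))*1 = 504*27 - 480*1 = 13608 - 480 = 13128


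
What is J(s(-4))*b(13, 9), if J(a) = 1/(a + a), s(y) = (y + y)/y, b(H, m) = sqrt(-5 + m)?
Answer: 1/2 ≈ 0.50000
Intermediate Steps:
s(y) = 2 (s(y) = (2*y)/y = 2)
J(a) = 1/(2*a)
J(s(-4))*b(13, 9) = ((1/2)/2)*sqrt(-5 + 9) = ((1/2)*(1/2))*sqrt(4) = (1/4)*2 = 1/2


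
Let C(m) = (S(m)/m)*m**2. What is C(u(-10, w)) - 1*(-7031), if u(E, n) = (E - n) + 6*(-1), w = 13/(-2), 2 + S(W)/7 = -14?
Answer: 8095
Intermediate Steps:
S(W) = -112 (S(W) = -14 + 7*(-14) = -14 - 98 = -112)
w = -13/2 (w = 13*(-1/2) = -13/2 ≈ -6.5000)
u(E, n) = -6 + E - n (u(E, n) = (E - n) - 6 = -6 + E - n)
C(m) = -112*m (C(m) = (-112/m)*m**2 = -112*m)
C(u(-10, w)) - 1*(-7031) = -112*(-6 - 10 - 1*(-13/2)) - 1*(-7031) = -112*(-6 - 10 + 13/2) + 7031 = -112*(-19/2) + 7031 = 1064 + 7031 = 8095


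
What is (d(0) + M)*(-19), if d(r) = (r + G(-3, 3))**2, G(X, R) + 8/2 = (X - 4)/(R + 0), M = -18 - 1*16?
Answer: -1045/9 ≈ -116.11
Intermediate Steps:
M = -34 (M = -18 - 16 = -34)
G(X, R) = -4 + (-4 + X)/R (G(X, R) = -4 + (X - 4)/(R + 0) = -4 + (-4 + X)/R)
d(r) = (-19/3 + r)**2 (d(r) = (r + (-4 - 3 - 4*3)/3)**2 = (r + (-4 - 3 - 12)/3)**2 = (r + (1/3)*(-19))**2 = (r - 19/3)**2 = (-19/3 + r)**2)
(d(0) + M)*(-19) = ((-19 + 3*0)**2/9 - 34)*(-19) = ((-19 + 0)**2/9 - 34)*(-19) = ((1/9)*(-19)**2 - 34)*(-19) = ((1/9)*361 - 34)*(-19) = (361/9 - 34)*(-19) = (55/9)*(-19) = -1045/9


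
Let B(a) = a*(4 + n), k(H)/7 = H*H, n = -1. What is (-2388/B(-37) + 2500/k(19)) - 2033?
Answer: -187979475/93499 ≈ -2010.5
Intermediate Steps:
k(H) = 7*H**2 (k(H) = 7*(H*H) = 7*H**2)
B(a) = 3*a (B(a) = a*(4 - 1) = a*3 = 3*a)
(-2388/B(-37) + 2500/k(19)) - 2033 = (-2388/(3*(-37)) + 2500/((7*19**2))) - 2033 = (-2388/(-111) + 2500/((7*361))) - 2033 = (-2388*(-1/111) + 2500/2527) - 2033 = (796/37 + 2500*(1/2527)) - 2033 = (796/37 + 2500/2527) - 2033 = 2103992/93499 - 2033 = -187979475/93499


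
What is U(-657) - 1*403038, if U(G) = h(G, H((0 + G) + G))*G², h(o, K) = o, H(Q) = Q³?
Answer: -283996431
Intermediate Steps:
U(G) = G³ (U(G) = G*G² = G³)
U(-657) - 1*403038 = (-657)³ - 1*403038 = -283593393 - 403038 = -283996431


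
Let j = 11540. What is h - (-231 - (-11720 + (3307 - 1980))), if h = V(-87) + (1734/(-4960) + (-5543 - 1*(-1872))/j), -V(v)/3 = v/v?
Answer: -14546663863/1430960 ≈ -10166.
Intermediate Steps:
V(v) = -3 (V(v) = -3*v/v = -3*1 = -3)
h = -5248343/1430960 (h = -3 + (1734/(-4960) + (-5543 - 1*(-1872))/11540) = -3 + (1734*(-1/4960) + (-5543 + 1872)*(1/11540)) = -3 + (-867/2480 - 3671*1/11540) = -3 + (-867/2480 - 3671/11540) = -3 - 955463/1430960 = -5248343/1430960 ≈ -3.6677)
h - (-231 - (-11720 + (3307 - 1980))) = -5248343/1430960 - (-231 - (-11720 + (3307 - 1980))) = -5248343/1430960 - (-231 - (-11720 + 1327)) = -5248343/1430960 - (-231 - 1*(-10393)) = -5248343/1430960 - (-231 + 10393) = -5248343/1430960 - 1*10162 = -5248343/1430960 - 10162 = -14546663863/1430960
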